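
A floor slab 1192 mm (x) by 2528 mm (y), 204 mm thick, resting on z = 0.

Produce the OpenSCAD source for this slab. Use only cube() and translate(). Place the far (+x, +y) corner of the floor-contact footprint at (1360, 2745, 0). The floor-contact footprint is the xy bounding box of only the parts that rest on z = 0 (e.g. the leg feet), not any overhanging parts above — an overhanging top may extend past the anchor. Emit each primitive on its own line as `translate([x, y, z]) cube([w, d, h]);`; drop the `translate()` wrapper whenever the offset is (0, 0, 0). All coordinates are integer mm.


translate([168, 217, 0]) cube([1192, 2528, 204]);


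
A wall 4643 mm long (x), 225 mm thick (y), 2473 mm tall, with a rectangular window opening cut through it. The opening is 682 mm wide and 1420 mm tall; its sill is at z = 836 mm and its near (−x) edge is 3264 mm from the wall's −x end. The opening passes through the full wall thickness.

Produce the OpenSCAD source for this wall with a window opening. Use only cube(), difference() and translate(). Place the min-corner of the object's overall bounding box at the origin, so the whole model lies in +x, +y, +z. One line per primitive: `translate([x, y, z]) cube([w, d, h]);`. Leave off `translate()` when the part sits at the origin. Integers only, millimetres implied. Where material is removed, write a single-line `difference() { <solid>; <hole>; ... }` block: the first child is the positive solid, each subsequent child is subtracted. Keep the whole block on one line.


difference() { cube([4643, 225, 2473]); translate([3264, 0, 836]) cube([682, 225, 1420]); }


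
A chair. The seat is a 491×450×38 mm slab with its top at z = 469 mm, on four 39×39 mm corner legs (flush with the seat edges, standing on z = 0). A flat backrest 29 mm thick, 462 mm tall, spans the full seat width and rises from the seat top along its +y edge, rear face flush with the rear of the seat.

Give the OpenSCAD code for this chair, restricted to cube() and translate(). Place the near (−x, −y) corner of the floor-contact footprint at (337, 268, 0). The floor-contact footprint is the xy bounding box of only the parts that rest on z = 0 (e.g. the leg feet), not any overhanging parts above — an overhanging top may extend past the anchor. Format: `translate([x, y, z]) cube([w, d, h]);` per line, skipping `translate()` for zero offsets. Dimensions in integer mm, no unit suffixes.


// leg_h = 469 - 38 = 431
translate([337, 268, 431]) cube([491, 450, 38]);
translate([337, 268, 0]) cube([39, 39, 431]);
translate([789, 268, 0]) cube([39, 39, 431]);
translate([337, 679, 0]) cube([39, 39, 431]);
translate([789, 679, 0]) cube([39, 39, 431]);
translate([337, 689, 469]) cube([491, 29, 462]);


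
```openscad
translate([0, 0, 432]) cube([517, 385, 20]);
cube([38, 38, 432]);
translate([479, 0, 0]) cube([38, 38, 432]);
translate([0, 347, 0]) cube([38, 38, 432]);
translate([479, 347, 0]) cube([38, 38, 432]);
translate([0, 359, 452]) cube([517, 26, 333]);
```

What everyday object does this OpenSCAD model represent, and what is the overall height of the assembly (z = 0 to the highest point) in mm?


A chair. The overall height is 785 mm.

A slab on four corner posts with a tall panel at the back — a chair. The seat slab sits at z = 432 with thickness 20, and the 333 mm backrest starts at the seat top, so the overall height is 432 + 20 + 333 = 785 mm.


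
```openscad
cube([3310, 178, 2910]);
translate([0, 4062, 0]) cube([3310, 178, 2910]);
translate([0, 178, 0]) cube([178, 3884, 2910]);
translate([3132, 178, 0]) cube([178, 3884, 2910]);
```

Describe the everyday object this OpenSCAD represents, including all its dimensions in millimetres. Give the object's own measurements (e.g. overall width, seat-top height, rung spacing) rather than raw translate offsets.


The wall frame of a small rectangular building: four walls, each 2910 mm tall and 178 mm thick, enclosing a footprint 3310 mm (x) by 4240 mm (y) outside-to-outside, with no floor or roof. The front and back walls (the −y and +y sides) span the full width; the two side walls fit between them.


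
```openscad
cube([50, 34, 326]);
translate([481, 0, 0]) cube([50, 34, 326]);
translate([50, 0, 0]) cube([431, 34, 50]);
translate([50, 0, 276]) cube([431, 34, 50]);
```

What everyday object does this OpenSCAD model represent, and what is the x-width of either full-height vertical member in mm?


A picture frame. The border width is 50 mm.

Four thin pieces enclosing a rectangular opening — a picture frame. The two full-height stiles are 326 mm tall; the top rail sits at z = 276 and is 50 mm tall, so the border above the opening is 326 − 276 = 50 mm, matching the stile x-width.


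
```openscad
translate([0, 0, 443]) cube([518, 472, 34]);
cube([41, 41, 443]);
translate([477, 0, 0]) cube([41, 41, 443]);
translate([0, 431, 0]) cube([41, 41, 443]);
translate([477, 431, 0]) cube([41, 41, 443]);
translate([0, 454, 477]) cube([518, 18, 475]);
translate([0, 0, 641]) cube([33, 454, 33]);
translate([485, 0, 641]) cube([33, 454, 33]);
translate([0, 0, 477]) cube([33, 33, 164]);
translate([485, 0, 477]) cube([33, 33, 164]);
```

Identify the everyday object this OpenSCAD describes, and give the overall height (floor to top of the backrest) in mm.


A chair. The overall height is 952 mm.

A slab on four corner posts with a tall panel at the back — a chair. The seat slab sits at z = 443 with thickness 34, and the 475 mm backrest starts at the seat top, so the overall height is 443 + 34 + 475 = 952 mm.


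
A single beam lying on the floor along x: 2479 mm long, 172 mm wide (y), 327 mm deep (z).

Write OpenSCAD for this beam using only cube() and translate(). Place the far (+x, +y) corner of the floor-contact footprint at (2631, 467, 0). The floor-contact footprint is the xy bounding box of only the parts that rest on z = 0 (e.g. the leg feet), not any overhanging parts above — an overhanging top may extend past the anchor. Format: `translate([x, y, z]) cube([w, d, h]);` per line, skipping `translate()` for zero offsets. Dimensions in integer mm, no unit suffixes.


translate([152, 295, 0]) cube([2479, 172, 327]);


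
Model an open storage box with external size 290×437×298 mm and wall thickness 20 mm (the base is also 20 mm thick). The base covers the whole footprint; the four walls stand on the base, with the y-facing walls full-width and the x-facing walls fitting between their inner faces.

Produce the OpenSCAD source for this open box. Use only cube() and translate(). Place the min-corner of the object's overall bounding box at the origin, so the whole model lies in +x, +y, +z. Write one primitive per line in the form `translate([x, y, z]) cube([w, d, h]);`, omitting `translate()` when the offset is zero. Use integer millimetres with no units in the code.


cube([290, 437, 20]);
translate([0, 0, 20]) cube([290, 20, 278]);
translate([0, 417, 20]) cube([290, 20, 278]);
translate([0, 20, 20]) cube([20, 397, 278]);
translate([270, 20, 20]) cube([20, 397, 278]);


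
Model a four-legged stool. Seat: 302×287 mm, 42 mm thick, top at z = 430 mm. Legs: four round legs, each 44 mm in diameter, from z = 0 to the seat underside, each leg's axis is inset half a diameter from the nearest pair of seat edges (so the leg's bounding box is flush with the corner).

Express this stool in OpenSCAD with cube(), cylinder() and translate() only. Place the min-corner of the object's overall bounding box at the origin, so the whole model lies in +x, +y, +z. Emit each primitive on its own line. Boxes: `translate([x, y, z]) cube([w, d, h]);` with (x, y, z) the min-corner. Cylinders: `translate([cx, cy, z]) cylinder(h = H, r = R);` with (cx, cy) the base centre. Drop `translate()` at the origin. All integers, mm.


translate([0, 0, 388]) cube([302, 287, 42]);
translate([22, 22, 0]) cylinder(h = 388, r = 22);
translate([280, 22, 0]) cylinder(h = 388, r = 22);
translate([22, 265, 0]) cylinder(h = 388, r = 22);
translate([280, 265, 0]) cylinder(h = 388, r = 22);


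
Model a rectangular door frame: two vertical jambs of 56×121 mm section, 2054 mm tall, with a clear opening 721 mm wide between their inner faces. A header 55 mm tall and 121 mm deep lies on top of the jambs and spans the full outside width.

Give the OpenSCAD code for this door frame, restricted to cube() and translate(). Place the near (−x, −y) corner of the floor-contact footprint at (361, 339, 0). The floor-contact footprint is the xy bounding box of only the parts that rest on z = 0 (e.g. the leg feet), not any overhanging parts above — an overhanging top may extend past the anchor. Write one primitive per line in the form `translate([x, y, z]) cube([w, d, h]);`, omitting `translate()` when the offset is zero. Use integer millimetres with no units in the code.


translate([361, 339, 0]) cube([56, 121, 2054]);
translate([1138, 339, 0]) cube([56, 121, 2054]);
translate([361, 339, 2054]) cube([833, 121, 55]);


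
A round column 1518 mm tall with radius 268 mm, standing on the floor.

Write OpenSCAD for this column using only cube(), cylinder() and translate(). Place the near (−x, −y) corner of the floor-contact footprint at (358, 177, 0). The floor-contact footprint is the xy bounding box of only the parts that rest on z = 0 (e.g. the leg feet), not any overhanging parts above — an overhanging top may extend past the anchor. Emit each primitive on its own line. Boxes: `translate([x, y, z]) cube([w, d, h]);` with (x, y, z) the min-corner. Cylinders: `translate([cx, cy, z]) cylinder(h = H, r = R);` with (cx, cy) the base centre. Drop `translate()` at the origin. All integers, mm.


translate([626, 445, 0]) cylinder(h = 1518, r = 268);


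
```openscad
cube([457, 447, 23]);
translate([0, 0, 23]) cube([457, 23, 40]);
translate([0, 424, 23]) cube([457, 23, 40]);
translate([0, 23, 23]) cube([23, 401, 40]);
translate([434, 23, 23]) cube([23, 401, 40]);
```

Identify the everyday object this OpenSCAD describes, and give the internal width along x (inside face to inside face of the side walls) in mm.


An open box. The internal width is 411 mm.

A 457×447 base slab with four walls standing on it — an open box. The base is 457 mm wide and the walls are 23 mm thick, so the internal width is 457 − 2 × 23 = 411 mm.


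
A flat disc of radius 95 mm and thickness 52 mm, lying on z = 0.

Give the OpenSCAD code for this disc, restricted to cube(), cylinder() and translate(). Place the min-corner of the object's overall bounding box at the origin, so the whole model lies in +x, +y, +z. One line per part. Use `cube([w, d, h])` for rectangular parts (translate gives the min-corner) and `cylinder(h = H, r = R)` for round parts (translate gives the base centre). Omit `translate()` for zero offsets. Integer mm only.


translate([95, 95, 0]) cylinder(h = 52, r = 95);


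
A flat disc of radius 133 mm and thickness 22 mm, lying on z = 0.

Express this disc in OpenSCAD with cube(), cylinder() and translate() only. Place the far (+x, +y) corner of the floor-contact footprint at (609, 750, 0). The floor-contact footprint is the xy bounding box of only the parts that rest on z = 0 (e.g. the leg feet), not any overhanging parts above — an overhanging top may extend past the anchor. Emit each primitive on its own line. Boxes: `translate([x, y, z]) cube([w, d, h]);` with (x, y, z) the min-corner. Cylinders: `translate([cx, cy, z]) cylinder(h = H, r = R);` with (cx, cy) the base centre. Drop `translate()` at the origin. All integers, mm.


translate([476, 617, 0]) cylinder(h = 22, r = 133);


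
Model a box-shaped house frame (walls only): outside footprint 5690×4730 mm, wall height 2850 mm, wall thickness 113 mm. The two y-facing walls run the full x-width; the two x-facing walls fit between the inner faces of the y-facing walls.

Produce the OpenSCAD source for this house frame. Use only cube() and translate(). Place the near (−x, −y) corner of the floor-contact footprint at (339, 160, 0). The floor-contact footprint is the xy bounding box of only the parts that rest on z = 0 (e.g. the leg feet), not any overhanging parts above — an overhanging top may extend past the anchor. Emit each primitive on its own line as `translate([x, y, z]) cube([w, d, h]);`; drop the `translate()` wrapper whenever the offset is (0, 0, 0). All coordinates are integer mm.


translate([339, 160, 0]) cube([5690, 113, 2850]);
translate([339, 4777, 0]) cube([5690, 113, 2850]);
translate([339, 273, 0]) cube([113, 4504, 2850]);
translate([5916, 273, 0]) cube([113, 4504, 2850]);


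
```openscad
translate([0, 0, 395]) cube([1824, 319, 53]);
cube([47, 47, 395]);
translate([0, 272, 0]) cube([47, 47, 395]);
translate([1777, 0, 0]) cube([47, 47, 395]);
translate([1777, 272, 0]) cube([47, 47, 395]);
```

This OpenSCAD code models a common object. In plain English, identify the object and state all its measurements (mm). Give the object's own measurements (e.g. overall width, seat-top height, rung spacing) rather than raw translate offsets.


A long wooden bench with a 1824 mm (x) × 319 mm (y) seat, 53 mm thick, its top surface 448 mm above the floor. Four 47 mm square legs at the seat corners, flush with the edges, run from z = 0 to the seat underside.


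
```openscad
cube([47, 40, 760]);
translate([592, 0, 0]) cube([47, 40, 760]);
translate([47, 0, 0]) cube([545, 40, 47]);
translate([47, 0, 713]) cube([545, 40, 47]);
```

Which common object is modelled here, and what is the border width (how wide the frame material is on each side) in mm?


A picture frame. The border width is 47 mm.

Four thin pieces enclosing a rectangular opening — a picture frame. The two full-height stiles are 760 mm tall; the top rail sits at z = 713 and is 47 mm tall, so the border above the opening is 760 − 713 = 47 mm, matching the stile x-width.


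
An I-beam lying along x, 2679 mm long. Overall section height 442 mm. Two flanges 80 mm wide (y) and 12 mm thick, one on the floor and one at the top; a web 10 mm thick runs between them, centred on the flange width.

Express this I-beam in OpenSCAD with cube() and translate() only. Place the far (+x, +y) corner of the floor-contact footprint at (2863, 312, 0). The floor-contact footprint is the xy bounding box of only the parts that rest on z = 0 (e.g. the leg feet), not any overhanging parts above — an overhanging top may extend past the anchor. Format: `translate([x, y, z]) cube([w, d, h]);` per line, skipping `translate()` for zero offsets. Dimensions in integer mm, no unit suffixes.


translate([184, 232, 0]) cube([2679, 80, 12]);
translate([184, 267, 12]) cube([2679, 10, 418]);
translate([184, 232, 430]) cube([2679, 80, 12]);


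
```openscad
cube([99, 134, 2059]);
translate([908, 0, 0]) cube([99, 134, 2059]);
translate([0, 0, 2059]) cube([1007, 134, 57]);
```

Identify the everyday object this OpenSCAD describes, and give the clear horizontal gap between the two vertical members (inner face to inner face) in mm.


A door frame. The clear opening width is 809 mm.

Two 2059 mm tall posts with a header on top — a door frame. The left jamb is 99 mm wide at x = 0; the right jamb starts at x = 908. The clear opening is 908 − 99 = 809 mm.


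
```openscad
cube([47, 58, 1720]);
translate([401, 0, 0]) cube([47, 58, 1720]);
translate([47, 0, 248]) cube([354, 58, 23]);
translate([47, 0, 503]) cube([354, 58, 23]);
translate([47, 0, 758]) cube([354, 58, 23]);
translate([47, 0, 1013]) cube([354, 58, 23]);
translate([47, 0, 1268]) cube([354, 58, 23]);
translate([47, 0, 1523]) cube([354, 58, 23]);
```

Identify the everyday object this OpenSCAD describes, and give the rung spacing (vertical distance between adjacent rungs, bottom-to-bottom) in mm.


A ladder. The rung spacing is 255 mm.

Two tall 47×58 posts with 6 short bars between them — a ladder. Adjacent rungs sit at z = 248 and z = 503, so the spacing is 503 − 248 = 255 mm.


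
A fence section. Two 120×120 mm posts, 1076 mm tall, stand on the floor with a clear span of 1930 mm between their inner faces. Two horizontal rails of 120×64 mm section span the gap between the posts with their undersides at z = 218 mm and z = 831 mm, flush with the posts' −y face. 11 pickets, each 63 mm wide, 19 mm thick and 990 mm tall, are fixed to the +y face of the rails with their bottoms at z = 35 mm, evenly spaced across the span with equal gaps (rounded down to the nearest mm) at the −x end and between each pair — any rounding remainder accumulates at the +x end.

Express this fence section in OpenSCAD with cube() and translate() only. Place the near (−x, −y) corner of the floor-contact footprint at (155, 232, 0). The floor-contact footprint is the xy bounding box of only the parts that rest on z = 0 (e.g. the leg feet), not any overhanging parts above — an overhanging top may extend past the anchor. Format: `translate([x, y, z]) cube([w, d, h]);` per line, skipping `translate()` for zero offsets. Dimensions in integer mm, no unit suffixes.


translate([155, 232, 0]) cube([120, 120, 1076]);
translate([2205, 232, 0]) cube([120, 120, 1076]);
translate([275, 232, 218]) cube([1930, 120, 64]);
translate([275, 232, 831]) cube([1930, 120, 64]);
translate([378, 352, 35]) cube([63, 19, 990]);
translate([544, 352, 35]) cube([63, 19, 990]);
translate([710, 352, 35]) cube([63, 19, 990]);
translate([876, 352, 35]) cube([63, 19, 990]);
translate([1042, 352, 35]) cube([63, 19, 990]);
translate([1208, 352, 35]) cube([63, 19, 990]);
translate([1374, 352, 35]) cube([63, 19, 990]);
translate([1540, 352, 35]) cube([63, 19, 990]);
translate([1706, 352, 35]) cube([63, 19, 990]);
translate([1872, 352, 35]) cube([63, 19, 990]);
translate([2038, 352, 35]) cube([63, 19, 990]);


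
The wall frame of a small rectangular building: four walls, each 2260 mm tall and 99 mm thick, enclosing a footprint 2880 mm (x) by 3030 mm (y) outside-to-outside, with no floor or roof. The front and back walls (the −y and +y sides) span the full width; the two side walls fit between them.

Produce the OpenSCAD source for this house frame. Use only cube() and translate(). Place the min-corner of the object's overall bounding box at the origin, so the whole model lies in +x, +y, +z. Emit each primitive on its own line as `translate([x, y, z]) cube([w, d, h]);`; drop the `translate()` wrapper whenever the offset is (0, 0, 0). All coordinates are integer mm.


cube([2880, 99, 2260]);
translate([0, 2931, 0]) cube([2880, 99, 2260]);
translate([0, 99, 0]) cube([99, 2832, 2260]);
translate([2781, 99, 0]) cube([99, 2832, 2260]);


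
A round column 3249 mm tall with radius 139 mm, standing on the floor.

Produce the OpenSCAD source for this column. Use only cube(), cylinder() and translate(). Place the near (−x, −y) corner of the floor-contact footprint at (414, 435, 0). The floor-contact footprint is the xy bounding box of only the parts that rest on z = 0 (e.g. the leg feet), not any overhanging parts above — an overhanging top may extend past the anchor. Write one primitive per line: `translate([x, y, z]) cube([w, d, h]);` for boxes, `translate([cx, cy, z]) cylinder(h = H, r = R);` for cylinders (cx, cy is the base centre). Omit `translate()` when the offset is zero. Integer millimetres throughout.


translate([553, 574, 0]) cylinder(h = 3249, r = 139);


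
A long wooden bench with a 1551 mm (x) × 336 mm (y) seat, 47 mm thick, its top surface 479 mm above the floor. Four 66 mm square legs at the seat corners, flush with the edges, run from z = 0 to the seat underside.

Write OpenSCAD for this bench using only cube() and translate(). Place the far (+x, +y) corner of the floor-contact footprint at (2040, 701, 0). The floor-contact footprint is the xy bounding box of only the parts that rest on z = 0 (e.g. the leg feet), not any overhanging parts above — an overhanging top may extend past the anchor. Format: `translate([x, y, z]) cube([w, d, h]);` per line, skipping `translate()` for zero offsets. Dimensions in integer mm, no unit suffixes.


// leg_h = 479 − 47 = 432
translate([489, 365, 432]) cube([1551, 336, 47]);
translate([489, 365, 0]) cube([66, 66, 432]);
translate([489, 635, 0]) cube([66, 66, 432]);
translate([1974, 365, 0]) cube([66, 66, 432]);
translate([1974, 635, 0]) cube([66, 66, 432]);


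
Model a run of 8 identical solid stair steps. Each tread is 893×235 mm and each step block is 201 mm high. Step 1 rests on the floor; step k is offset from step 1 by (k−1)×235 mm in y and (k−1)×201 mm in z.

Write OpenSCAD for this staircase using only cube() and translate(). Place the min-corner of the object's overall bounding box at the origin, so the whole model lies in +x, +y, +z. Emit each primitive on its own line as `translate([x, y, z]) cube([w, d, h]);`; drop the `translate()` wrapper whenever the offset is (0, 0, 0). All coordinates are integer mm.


cube([893, 235, 201]);
translate([0, 235, 201]) cube([893, 235, 201]);
translate([0, 470, 402]) cube([893, 235, 201]);
translate([0, 705, 603]) cube([893, 235, 201]);
translate([0, 940, 804]) cube([893, 235, 201]);
translate([0, 1175, 1005]) cube([893, 235, 201]);
translate([0, 1410, 1206]) cube([893, 235, 201]);
translate([0, 1645, 1407]) cube([893, 235, 201]);


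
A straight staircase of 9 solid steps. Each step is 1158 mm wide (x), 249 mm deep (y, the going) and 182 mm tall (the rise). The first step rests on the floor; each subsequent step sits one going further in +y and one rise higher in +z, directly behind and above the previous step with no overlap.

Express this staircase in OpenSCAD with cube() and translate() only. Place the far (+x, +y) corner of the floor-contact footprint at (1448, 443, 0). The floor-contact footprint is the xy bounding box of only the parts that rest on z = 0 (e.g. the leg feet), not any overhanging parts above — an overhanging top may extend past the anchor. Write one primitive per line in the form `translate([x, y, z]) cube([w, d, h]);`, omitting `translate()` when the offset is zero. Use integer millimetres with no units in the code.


translate([290, 194, 0]) cube([1158, 249, 182]);
translate([290, 443, 182]) cube([1158, 249, 182]);
translate([290, 692, 364]) cube([1158, 249, 182]);
translate([290, 941, 546]) cube([1158, 249, 182]);
translate([290, 1190, 728]) cube([1158, 249, 182]);
translate([290, 1439, 910]) cube([1158, 249, 182]);
translate([290, 1688, 1092]) cube([1158, 249, 182]);
translate([290, 1937, 1274]) cube([1158, 249, 182]);
translate([290, 2186, 1456]) cube([1158, 249, 182]);


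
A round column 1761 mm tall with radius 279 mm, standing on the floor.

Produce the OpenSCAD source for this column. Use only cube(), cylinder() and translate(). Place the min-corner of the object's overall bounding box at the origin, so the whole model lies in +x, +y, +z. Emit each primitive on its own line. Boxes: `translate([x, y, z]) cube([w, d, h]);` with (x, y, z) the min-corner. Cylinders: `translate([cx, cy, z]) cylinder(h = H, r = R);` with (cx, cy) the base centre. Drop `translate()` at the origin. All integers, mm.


translate([279, 279, 0]) cylinder(h = 1761, r = 279);


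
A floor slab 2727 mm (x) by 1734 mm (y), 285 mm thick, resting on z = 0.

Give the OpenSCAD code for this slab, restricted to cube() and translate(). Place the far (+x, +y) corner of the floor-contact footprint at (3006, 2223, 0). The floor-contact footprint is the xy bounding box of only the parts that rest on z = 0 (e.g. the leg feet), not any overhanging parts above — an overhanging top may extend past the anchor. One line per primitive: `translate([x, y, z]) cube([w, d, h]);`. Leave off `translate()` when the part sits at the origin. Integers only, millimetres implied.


translate([279, 489, 0]) cube([2727, 1734, 285]);


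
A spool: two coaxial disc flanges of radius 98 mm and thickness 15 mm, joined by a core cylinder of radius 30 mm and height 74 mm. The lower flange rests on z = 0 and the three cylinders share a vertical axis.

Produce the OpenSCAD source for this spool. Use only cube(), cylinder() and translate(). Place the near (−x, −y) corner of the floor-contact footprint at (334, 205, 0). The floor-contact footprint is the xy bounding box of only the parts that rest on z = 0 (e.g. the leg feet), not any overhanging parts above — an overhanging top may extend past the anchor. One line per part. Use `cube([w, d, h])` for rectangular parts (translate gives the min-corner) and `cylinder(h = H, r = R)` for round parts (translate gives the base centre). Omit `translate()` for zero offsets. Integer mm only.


translate([432, 303, 0]) cylinder(h = 15, r = 98);
translate([432, 303, 15]) cylinder(h = 74, r = 30);
translate([432, 303, 89]) cylinder(h = 15, r = 98);


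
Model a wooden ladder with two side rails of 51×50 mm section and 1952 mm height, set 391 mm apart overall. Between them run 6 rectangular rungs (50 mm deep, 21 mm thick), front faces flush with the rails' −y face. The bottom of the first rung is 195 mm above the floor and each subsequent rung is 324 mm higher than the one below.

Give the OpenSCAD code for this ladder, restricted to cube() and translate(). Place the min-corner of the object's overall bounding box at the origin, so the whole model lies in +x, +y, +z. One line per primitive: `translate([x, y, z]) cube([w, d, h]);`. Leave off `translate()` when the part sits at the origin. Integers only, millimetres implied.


cube([51, 50, 1952]);
translate([340, 0, 0]) cube([51, 50, 1952]);
translate([51, 0, 195]) cube([289, 50, 21]);
translate([51, 0, 519]) cube([289, 50, 21]);
translate([51, 0, 843]) cube([289, 50, 21]);
translate([51, 0, 1167]) cube([289, 50, 21]);
translate([51, 0, 1491]) cube([289, 50, 21]);
translate([51, 0, 1815]) cube([289, 50, 21]);


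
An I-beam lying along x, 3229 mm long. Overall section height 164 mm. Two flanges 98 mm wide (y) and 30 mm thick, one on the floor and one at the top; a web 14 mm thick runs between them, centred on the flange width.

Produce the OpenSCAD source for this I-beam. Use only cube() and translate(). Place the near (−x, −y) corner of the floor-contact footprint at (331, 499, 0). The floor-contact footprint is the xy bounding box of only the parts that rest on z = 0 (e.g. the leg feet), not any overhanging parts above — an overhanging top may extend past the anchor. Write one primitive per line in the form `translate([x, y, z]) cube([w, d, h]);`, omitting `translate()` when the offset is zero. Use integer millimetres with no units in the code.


translate([331, 499, 0]) cube([3229, 98, 30]);
translate([331, 541, 30]) cube([3229, 14, 104]);
translate([331, 499, 134]) cube([3229, 98, 30]);


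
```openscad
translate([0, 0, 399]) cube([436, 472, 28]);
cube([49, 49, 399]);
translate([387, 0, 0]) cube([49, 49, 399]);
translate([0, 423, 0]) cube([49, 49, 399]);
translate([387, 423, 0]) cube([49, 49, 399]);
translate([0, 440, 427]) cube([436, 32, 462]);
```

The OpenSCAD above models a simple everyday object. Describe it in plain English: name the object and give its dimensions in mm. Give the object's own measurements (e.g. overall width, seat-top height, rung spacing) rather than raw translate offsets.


A chair. The seat is a 436×472×28 mm slab with its top at z = 427 mm, on four 49×49 mm corner legs (flush with the seat edges, standing on z = 0). A flat backrest 32 mm thick, 462 mm tall, spans the full seat width and rises from the seat top along its +y edge, rear face flush with the rear of the seat.


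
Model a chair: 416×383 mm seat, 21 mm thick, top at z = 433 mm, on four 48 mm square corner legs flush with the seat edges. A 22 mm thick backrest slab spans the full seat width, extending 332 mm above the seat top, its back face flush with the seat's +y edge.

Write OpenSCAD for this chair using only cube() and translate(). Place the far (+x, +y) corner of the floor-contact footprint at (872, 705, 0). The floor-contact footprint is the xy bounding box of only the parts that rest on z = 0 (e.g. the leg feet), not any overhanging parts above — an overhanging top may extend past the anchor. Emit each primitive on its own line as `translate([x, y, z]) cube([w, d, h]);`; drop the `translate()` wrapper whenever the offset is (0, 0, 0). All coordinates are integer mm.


translate([456, 322, 412]) cube([416, 383, 21]);
translate([456, 322, 0]) cube([48, 48, 412]);
translate([824, 322, 0]) cube([48, 48, 412]);
translate([456, 657, 0]) cube([48, 48, 412]);
translate([824, 657, 0]) cube([48, 48, 412]);
translate([456, 683, 433]) cube([416, 22, 332]);


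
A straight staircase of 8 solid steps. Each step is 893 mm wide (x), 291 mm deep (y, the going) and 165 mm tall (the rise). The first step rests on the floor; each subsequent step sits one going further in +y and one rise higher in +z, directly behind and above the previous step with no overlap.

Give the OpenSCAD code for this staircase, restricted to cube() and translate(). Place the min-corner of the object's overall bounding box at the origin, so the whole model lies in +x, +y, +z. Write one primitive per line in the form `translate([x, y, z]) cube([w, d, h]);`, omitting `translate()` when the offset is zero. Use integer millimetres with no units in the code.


cube([893, 291, 165]);
translate([0, 291, 165]) cube([893, 291, 165]);
translate([0, 582, 330]) cube([893, 291, 165]);
translate([0, 873, 495]) cube([893, 291, 165]);
translate([0, 1164, 660]) cube([893, 291, 165]);
translate([0, 1455, 825]) cube([893, 291, 165]);
translate([0, 1746, 990]) cube([893, 291, 165]);
translate([0, 2037, 1155]) cube([893, 291, 165]);


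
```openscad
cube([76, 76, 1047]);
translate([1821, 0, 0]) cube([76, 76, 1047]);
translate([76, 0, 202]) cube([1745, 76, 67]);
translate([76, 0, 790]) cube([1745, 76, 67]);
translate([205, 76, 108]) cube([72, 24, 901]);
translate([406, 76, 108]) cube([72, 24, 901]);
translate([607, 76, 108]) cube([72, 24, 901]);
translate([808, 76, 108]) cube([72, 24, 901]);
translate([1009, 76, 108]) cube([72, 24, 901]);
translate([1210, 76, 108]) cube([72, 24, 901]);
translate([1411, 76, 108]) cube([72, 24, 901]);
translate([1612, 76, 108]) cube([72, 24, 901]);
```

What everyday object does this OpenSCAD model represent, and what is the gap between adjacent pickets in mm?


A fence section. The picket gap is 129 mm.

Two posts, two rails, 8 pickets — a fence section. Span 1745 mm holds 8 pickets of 72 mm with 9 equal gaps: ⌊(1745 − 8·72) / 9⌋ = 129 mm.


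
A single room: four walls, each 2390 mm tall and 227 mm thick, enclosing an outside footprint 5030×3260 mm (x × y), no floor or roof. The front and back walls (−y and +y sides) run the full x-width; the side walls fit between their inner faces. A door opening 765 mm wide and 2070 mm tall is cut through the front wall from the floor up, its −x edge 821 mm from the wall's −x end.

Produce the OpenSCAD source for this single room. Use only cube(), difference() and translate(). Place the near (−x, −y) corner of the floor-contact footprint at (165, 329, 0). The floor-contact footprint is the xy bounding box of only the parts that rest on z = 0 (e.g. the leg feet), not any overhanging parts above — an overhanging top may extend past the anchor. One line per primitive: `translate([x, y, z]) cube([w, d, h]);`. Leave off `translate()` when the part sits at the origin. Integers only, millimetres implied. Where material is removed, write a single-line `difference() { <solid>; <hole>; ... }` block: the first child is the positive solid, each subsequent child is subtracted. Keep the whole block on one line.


difference() { translate([165, 329, 0]) cube([5030, 227, 2390]); translate([986, 329, 0]) cube([765, 227, 2070]); }
translate([165, 3362, 0]) cube([5030, 227, 2390]);
translate([165, 556, 0]) cube([227, 2806, 2390]);
translate([4968, 556, 0]) cube([227, 2806, 2390]);


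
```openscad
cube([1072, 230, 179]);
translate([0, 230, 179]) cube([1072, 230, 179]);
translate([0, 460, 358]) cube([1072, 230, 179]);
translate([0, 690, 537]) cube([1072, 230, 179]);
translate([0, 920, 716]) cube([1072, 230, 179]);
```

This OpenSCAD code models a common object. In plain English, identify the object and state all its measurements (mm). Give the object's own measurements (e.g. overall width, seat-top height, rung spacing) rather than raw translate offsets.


A straight staircase of 5 solid steps. Each step is 1072 mm wide (x), 230 mm deep (y, the going) and 179 mm tall (the rise). The first step rests on the floor; each subsequent step sits one going further in +y and one rise higher in +z, directly behind and above the previous step with no overlap.


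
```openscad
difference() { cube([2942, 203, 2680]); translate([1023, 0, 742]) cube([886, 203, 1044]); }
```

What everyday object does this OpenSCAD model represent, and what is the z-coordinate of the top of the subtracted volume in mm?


A wall with a window opening. The window head height is 1786 mm.

A wall with a rectangular opening subtracted — a window. Sill at z = 742, opening 1044 mm tall, so the head is at 742 + 1044 = 1786 mm.


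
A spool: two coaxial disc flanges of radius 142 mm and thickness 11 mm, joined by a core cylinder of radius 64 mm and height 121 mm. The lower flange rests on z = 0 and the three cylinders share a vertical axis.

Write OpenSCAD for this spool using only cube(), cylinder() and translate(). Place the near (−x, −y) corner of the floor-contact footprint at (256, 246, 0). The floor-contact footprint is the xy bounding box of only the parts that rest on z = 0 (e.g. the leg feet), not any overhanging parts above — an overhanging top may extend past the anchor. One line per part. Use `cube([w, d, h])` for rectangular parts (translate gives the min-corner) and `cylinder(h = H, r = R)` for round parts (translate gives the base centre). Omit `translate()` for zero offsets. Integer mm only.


translate([398, 388, 0]) cylinder(h = 11, r = 142);
translate([398, 388, 11]) cylinder(h = 121, r = 64);
translate([398, 388, 132]) cylinder(h = 11, r = 142);


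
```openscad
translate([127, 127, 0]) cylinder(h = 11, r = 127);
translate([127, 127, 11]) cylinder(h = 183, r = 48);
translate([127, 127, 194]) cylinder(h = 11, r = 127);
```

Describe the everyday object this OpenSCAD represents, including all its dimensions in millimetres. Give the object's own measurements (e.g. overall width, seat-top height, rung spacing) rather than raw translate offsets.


A spool: two coaxial disc flanges of radius 127 mm and thickness 11 mm, joined by a core cylinder of radius 48 mm and height 183 mm. The lower flange rests on z = 0 and the three cylinders share a vertical axis.


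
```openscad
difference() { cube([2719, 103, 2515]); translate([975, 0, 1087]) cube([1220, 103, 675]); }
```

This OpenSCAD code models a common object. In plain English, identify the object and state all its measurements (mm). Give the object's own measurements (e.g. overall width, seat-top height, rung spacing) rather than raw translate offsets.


A wall 2719 mm long (x), 103 mm thick (y), 2515 mm tall, with a rectangular window opening cut through it. The opening is 1220 mm wide and 675 mm tall; its sill is at z = 1087 mm and its near (−x) edge is 975 mm from the wall's −x end. The opening passes through the full wall thickness.


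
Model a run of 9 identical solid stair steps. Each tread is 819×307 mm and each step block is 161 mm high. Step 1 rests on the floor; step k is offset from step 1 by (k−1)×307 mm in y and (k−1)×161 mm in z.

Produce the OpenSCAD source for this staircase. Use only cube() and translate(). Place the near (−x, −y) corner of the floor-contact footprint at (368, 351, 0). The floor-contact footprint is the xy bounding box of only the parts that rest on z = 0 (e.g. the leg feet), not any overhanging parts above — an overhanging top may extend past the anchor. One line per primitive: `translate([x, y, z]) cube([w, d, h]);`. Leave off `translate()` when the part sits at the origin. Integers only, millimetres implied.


translate([368, 351, 0]) cube([819, 307, 161]);
translate([368, 658, 161]) cube([819, 307, 161]);
translate([368, 965, 322]) cube([819, 307, 161]);
translate([368, 1272, 483]) cube([819, 307, 161]);
translate([368, 1579, 644]) cube([819, 307, 161]);
translate([368, 1886, 805]) cube([819, 307, 161]);
translate([368, 2193, 966]) cube([819, 307, 161]);
translate([368, 2500, 1127]) cube([819, 307, 161]);
translate([368, 2807, 1288]) cube([819, 307, 161]);


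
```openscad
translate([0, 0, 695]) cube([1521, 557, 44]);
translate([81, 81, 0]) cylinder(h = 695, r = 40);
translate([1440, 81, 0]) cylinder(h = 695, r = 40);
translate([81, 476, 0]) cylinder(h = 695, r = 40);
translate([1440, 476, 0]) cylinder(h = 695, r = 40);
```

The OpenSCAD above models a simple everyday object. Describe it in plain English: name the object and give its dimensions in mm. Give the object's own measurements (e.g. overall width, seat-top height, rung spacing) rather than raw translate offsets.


A rectangular dining table. The top is 1521×557×44 mm with its upper surface at z = 739 mm. It stands on four round legs of 80 mm diameter, each leg's bounding box inset 41 mm from the nearest pair of top edges, running from the floor to the underside of the top.


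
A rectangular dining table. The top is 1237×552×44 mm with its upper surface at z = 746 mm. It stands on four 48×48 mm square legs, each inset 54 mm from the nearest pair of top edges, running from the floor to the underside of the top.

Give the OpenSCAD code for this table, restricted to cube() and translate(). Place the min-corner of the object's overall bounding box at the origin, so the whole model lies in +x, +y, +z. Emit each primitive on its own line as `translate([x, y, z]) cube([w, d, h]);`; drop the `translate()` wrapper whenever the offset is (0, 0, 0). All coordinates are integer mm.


translate([0, 0, 702]) cube([1237, 552, 44]);
translate([54, 54, 0]) cube([48, 48, 702]);
translate([1135, 54, 0]) cube([48, 48, 702]);
translate([54, 450, 0]) cube([48, 48, 702]);
translate([1135, 450, 0]) cube([48, 48, 702]);


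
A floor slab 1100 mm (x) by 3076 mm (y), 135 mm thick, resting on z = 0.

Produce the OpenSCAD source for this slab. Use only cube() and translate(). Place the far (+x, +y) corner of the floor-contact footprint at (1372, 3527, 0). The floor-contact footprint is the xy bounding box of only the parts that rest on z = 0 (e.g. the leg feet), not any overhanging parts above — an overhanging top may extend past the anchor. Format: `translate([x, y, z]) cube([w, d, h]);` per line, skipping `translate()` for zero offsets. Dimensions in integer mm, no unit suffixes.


translate([272, 451, 0]) cube([1100, 3076, 135]);


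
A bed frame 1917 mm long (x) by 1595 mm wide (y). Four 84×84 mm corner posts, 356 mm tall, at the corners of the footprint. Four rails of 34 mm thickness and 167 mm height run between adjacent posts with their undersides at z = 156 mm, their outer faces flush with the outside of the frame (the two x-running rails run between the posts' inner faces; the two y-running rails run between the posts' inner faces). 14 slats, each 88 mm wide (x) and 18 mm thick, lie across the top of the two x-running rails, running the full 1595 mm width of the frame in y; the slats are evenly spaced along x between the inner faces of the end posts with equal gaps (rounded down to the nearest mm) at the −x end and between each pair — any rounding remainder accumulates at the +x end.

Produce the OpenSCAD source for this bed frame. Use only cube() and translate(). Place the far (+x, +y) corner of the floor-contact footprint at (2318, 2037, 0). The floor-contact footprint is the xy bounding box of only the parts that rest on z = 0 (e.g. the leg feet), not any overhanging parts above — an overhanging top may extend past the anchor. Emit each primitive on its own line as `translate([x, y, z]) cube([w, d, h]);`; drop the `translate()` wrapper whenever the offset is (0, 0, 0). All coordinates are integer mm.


translate([401, 442, 0]) cube([84, 84, 356]);
translate([401, 1953, 0]) cube([84, 84, 356]);
translate([2234, 442, 0]) cube([84, 84, 356]);
translate([2234, 1953, 0]) cube([84, 84, 356]);
translate([485, 442, 156]) cube([1749, 34, 167]);
translate([485, 2003, 156]) cube([1749, 34, 167]);
translate([401, 526, 156]) cube([34, 1427, 167]);
translate([2284, 526, 156]) cube([34, 1427, 167]);
translate([519, 442, 323]) cube([88, 1595, 18]);
translate([641, 442, 323]) cube([88, 1595, 18]);
translate([763, 442, 323]) cube([88, 1595, 18]);
translate([885, 442, 323]) cube([88, 1595, 18]);
translate([1007, 442, 323]) cube([88, 1595, 18]);
translate([1129, 442, 323]) cube([88, 1595, 18]);
translate([1251, 442, 323]) cube([88, 1595, 18]);
translate([1373, 442, 323]) cube([88, 1595, 18]);
translate([1495, 442, 323]) cube([88, 1595, 18]);
translate([1617, 442, 323]) cube([88, 1595, 18]);
translate([1739, 442, 323]) cube([88, 1595, 18]);
translate([1861, 442, 323]) cube([88, 1595, 18]);
translate([1983, 442, 323]) cube([88, 1595, 18]);
translate([2105, 442, 323]) cube([88, 1595, 18]);
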